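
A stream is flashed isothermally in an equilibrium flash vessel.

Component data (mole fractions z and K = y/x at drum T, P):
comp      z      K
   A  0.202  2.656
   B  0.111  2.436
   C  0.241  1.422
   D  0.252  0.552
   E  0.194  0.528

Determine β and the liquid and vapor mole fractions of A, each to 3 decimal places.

β = 0.729, x_A = 0.092, y_A = 0.243

Rachford–Rice: g(β) = Σ zᵢ(Kᵢ−1)/(1+β(Kᵢ−1)) = 0.
g(0) = ΣzᵢKᵢ − 1 = 0.391 and g(1) = 1 − Σzᵢ/Kᵢ = -0.115, so a root lies in (0, 1).
Iterate (Newton) starting at β = 0.5:
  β = 0.500: g = 0.0944, g' = -0.431 → β = 0.719
  β = 0.719: g = 0.0039, g' = -0.405 → β = 0.729
Converged at β = 0.729.
Compositions from xᵢ = zᵢ/(1+β(Kᵢ−1)), yᵢ = Kᵢxᵢ:
  A: x = 0.092, y = 0.243
  B: x = 0.054, y = 0.132
  C: x = 0.184, y = 0.262
  D: x = 0.374, y = 0.207
  E: x = 0.296, y = 0.156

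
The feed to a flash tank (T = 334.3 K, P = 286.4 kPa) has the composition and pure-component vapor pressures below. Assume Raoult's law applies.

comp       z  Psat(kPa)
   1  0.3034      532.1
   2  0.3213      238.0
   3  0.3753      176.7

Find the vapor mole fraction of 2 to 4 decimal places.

Raoult's law: Kᵢ = Pᵢˢᵃᵗ/P = Pᵢˢᵃᵗ/286.4.
  K_1 = 532.1/286.4 = 1.857891, K_2 = 238.0/286.4 = 0.831006, K_3 = 176.7/286.4 = 0.616969
Rachford–Rice: g(ψ) = Σ zᵢ(Kᵢ−1)/(1+ψ(Kᵢ−1)) = 0.
Feasibility: ΣzᵢKᵢ = 1.0622, Σzᵢ/Kᵢ = 1.1582 — both > 1, two phases present.
Newton iteration, ψ⁰ = 0.31:
  ψ = 0.3100: g = -0.01482, g' = -0.2204 → ψ = 0.2428
  ψ = 0.2428: g = 0.00030, g' = -0.2299 → ψ = 0.2441
Converged at ψ = 0.2441.
Compositions from xᵢ = zᵢ/(1+ψ(Kᵢ−1)), yᵢ = Kᵢxᵢ:
  1: x = 0.2509, y = 0.4661
  2: x = 0.3351, y = 0.2785
  3: x = 0.4140, y = 0.2554

y_2 = 0.2785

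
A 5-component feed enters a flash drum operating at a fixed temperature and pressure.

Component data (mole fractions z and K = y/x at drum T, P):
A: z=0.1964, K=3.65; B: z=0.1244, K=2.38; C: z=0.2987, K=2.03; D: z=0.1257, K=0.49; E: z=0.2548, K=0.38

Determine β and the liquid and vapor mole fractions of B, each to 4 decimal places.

Material balance + equilibrium reduce to Σ zᵢ(Kᵢ−1)/(1+β(Kᵢ−1)) = 0.
Feasibility: ΣzᵢKᵢ = 1.7777, Σzᵢ/Kᵢ = 1.1803 — both > 1, two phases present.
Newton–Raphson from β = 0.69:
  β = 0.6900: g = 0.07679, g' = -0.7198 → β = 0.7967
  β = 0.7967: g = -0.00210, g' = -0.7671 → β = 0.7939
Converged at β = 0.7939.
Compositions from xᵢ = zᵢ/(1+β(Kᵢ−1)), yᵢ = Kᵢxᵢ:
  A: x = 0.0633, y = 0.2310
  B: x = 0.0594, y = 0.1413
  C: x = 0.1643, y = 0.3336
  D: x = 0.2112, y = 0.1035
  E: x = 0.5018, y = 0.1907

β = 0.7939, x_B = 0.0594, y_B = 0.1413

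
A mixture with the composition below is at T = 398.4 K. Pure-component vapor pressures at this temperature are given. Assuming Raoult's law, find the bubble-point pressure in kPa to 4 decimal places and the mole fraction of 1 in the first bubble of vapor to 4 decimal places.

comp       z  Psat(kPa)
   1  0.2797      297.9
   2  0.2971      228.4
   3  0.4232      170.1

Pbub = 223.1666 kPa, y_1 = 0.3734

At the bubble point ψ → 0, so ΣzᵢKᵢ = 1 with Kᵢ = Pᵢˢᵃᵗ/P ⇒ P = ΣzᵢPᵢˢᵃᵗ.
P = 0.2797·297.9 + 0.2971·228.4 + 0.4232·170.1 = 223.1666 kPa
yᵢ = zᵢPᵢˢᵃᵗ/P ⇒ y_1 = 0.2797·297.9/223.1666 = 0.3734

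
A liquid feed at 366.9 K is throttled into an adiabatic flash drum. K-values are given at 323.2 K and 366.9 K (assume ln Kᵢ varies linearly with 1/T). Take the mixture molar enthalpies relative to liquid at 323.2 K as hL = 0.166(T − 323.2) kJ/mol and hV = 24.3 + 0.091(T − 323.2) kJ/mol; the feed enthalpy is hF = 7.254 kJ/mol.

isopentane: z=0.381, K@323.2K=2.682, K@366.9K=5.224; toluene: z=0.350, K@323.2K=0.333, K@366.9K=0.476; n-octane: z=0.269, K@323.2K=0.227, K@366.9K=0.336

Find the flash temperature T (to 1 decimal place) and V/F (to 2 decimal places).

Adiabatic flash: solve Rachford–Rice at each trial T, then check hF = ψ·hV(T) + (1−ψ)·hL(T).
  T = 323.2 K: K = (2.682, 0.333, 0.227), RR gives ψ = 0.166, H_out = 4.032 kJ/mol
  T = 366.9 K: K = (5.224, 0.476, 0.336), RR gives ψ = 0.501, H_out = 17.788 kJ/mol
  T = 345.0 K: K = (3.820, 0.402, 0.279), RR gives ψ = 0.364, H_out = 11.873 kJ/mol
  T = 334.1 K: K = (3.219, 0.367, 0.253), RR gives ψ = 0.278, H_out = 8.347 kJ/mol
  T = 328.6 K: K = (2.940, 0.350, 0.240), RR gives ψ = 0.226, H_out = 6.301 kJ/mol
  T = 331.4 K: K = (3.080, 0.359, 0.246), RR gives ψ = 0.254, H_out = 7.371 kJ/mol
  T = 330.0 K: K = (3.010, 0.354, 0.243), RR gives ψ = 0.240, H_out = 6.843 kJ/mol
Linear interpolation between T = 330.0 (H_out = 6.843) and T = 331.4 (H_out = 7.371) on hF = 7.254 gives T ≈ 331.1 K, at which ψ = 0.25.

T = 331.1 K, V/F = 0.25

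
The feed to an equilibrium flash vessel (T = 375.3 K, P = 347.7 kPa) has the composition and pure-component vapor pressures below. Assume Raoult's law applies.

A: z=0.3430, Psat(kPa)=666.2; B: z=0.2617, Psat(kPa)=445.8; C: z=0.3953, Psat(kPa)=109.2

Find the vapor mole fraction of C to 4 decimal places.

y_C = 0.1492

Raoult's law: Kᵢ = Pᵢˢᵃᵗ/P = Pᵢˢᵃᵗ/347.7.
  K_A = 666.2/347.7 = 1.916020, K_B = 445.8/347.7 = 1.282140, K_C = 109.2/347.7 = 0.314064
Rachford–Rice: g(V/F) = Σ zᵢ(Kᵢ−1)/(1+V/F(Kᵢ−1)) = 0.
Check two-phase: ΣzᵢKᵢ = 1.1169 > 1 and Σzᵢ/Kᵢ = 1.6418 > 1, so g(0) = 0.1169 > 0 and g(1) = -0.6418 < 0.
Iterate (Newton) starting at V/F = 0.5:
  V/F = 0.5000: g = -0.13249, g' = -0.5822 → V/F = 0.2725
  V/F = 0.2725: g = -0.01346, g' = -0.4836 → V/F = 0.2446
  V/F = 0.2446: g = -0.00007, g' = -0.4789 → V/F = 0.2445
Converged at V/F = 0.2445.
Compositions from xᵢ = zᵢ/(1+V/F(Kᵢ−1)), yᵢ = Kᵢxᵢ:
  A: x = 0.2802, y = 0.5370
  B: x = 0.2448, y = 0.3139
  C: x = 0.4749, y = 0.1492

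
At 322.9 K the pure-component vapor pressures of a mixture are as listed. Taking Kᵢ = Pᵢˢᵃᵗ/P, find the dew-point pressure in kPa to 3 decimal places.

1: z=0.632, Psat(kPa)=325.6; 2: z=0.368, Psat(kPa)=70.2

Pdew = 139.214 kPa

At the dew point ψ → 1, so Σzᵢ/Kᵢ = 1 with Kᵢ = Pᵢˢᵃᵗ/P ⇒ 1/P = Σzᵢ/Pᵢˢᵃᵗ.
1/P = 0.632/325.6 + 0.368/70.2 = 0.007183 ⇒ P = 139.214 kPa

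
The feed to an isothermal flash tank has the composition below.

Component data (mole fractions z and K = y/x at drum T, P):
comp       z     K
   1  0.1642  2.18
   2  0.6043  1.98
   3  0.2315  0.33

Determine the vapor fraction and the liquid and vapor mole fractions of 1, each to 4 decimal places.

ψ = 0.9200, x_1 = 0.0787, y_1 = 0.1716

Newton iteration, ψ⁰ = 0.5:
  ψ = 0.5000: g = 0.28608, g' = -0.5868 → ψ = 0.9875
  ψ = 0.9875: g = -0.06792, g' = -1.1062 → ψ = 0.9261
  ψ = 0.9261: g = -0.00565, g' = -0.9332 → ψ = 0.9200
Converged at ψ = 0.9200.
Compositions from xᵢ = zᵢ/(1+ψ(Kᵢ−1)), yᵢ = Kᵢxᵢ:
  1: x = 0.0787, y = 0.1716
  2: x = 0.3178, y = 0.6292
  3: x = 0.6035, y = 0.1991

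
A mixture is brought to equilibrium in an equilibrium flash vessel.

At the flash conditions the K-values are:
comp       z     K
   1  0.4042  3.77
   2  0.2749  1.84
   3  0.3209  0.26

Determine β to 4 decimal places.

Material balance + equilibrium reduce to Σ zᵢ(Kᵢ−1)/(1+β(Kᵢ−1)) = 0.
Check two-phase: ΣzᵢKᵢ = 2.1131 > 1 and Σzᵢ/Kᵢ = 1.4908 > 1, so g(0) = 1.1131 > 0 and g(1) = -0.4908 < 0.
Newton iteration, β⁰ = 0.5:
  β = 0.5000: g = 0.25513, g' = -1.0842 → β = 0.7353
  β = 0.7353: g = -0.00949, g' = -1.2560 → β = 0.7278
  β = 0.7278: g = -0.00006, g' = -1.2409 → β = 0.7277
Converged at β = 0.7277.

β = 0.7277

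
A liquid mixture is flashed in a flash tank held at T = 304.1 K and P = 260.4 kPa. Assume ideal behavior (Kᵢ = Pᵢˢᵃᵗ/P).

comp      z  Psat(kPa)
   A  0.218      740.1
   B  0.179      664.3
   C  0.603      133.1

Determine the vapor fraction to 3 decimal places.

ψ = 0.459

Raoult's law: Kᵢ = Pᵢˢᵃᵗ/P = Pᵢˢᵃᵗ/260.4.
  K_A = 740.1/260.4 = 2.84217, K_B = 664.3/260.4 = 2.55108, K_C = 133.1/260.4 = 0.51114
Rachford–Rice: g(ψ) = Σ zᵢ(Kᵢ−1)/(1+ψ(Kᵢ−1)) = 0.
Feasibility: ΣzᵢKᵢ = 1.384, Σzᵢ/Kᵢ = 1.327 — both > 1, two phases present.
Newton–Raphson from ψ = 0.5:
  ψ = 0.500: g = -0.0247, g' = -0.589 → ψ = 0.458
  ψ = 0.458: g = 0.0003, g' = -0.604 → ψ = 0.459
Converged at ψ = 0.459.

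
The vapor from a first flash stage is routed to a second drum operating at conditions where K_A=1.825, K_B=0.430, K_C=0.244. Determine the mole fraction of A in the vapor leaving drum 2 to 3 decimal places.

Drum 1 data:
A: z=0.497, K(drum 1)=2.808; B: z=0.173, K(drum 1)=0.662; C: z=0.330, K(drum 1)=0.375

Drum 1:
Rachford–Rice: g(ψ₁) = Σ zᵢ(Kᵢ−1)/(1+ψ₁(Kᵢ−1)) = 0.
Check two-phase: ΣzᵢKᵢ = 1.634 > 1 and Σzᵢ/Kᵢ = 1.318 > 1, so g(0) = 0.634 > 0 and g(1) = -0.318 < 0.
Newton iteration, ψ₁⁰ = 0.64:
  ψ₁ = 0.640: g = -0.0018, g' = -0.739 → ψ₁ = 0.638
Converged at ψ₁ = 0.638.
Drum-1 compositions:
  A: x = 0.231, y = 0.648
  B: x = 0.221, y = 0.146
  C: x = 0.549, y = 0.206
Drum-2 feed = drum-1 vapor: z₂ = (0.6483, 0.1460, 0.2057).
Drum 2:
Material balance + equilibrium reduce to Σ zᵢ(Kᵢ−1)/(1+ψ₂(Kᵢ−1)) = 0.
g(0) = ΣzᵢKᵢ − 1 = 0.296 and g(1) = 1 − Σzᵢ/Kᵢ = -0.538, so a root lies in (0, 1).
Iterate (Newton) starting at ψ₂ = 0.61:
  ψ₂ = 0.610: g = -0.0604, g' = -0.712 → ψ₂ = 0.525
  ψ₂ = 0.525: g = -0.0035, g' = -0.635 → ψ₂ = 0.520
Converged at ψ₂ = 0.520.
  A: x = 0.454, y = 0.828
  B: x = 0.207, y = 0.089
  C: x = 0.339, y = 0.083

y_A (drum 2) = 0.828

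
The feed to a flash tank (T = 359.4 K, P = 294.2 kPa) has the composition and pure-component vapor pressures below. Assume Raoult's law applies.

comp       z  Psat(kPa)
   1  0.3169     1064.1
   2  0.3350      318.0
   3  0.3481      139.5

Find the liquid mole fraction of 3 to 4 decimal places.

Raoult's law: Kᵢ = Pᵢˢᵃᵗ/P = Pᵢˢᵃᵗ/294.2.
  K_1 = 1064.1/294.2 = 3.616927, K_2 = 318.0/294.2 = 1.080897, K_3 = 139.5/294.2 = 0.474167
Material balance + equilibrium reduce to Σ zᵢ(Kᵢ−1)/(1+ψ(Kᵢ−1)) = 0.
g(0) = ΣzᵢKᵢ − 1 = 0.6734 and g(1) = 1 − Σzᵢ/Kᵢ = -0.1317, so a root lies in (0, 1).
Newton–Raphson from ψ = 0.43:
  ψ = 0.4300: g = 0.17988, g' = -0.6432 → ψ = 0.7096
  ψ = 0.7096: g = 0.02389, g' = -0.5128 → ψ = 0.7562
  ψ = 0.7562: g = 0.00004, g' = -0.5118 → ψ = 0.7563
Converged at ψ = 0.7563.
Compositions from xᵢ = zᵢ/(1+ψ(Kᵢ−1)), yᵢ = Kᵢxᵢ:
  1: x = 0.1064, y = 0.3847
  2: x = 0.3157, y = 0.3412
  3: x = 0.5779, y = 0.2740

x_3 = 0.5779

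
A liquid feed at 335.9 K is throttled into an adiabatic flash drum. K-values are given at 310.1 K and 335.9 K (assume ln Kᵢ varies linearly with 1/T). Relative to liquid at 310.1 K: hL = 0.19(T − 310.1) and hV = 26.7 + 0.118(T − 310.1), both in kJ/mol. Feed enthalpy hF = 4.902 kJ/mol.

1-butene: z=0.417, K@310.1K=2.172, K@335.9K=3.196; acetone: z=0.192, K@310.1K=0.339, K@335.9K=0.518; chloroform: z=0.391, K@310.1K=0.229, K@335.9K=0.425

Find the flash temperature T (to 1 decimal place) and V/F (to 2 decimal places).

Adiabatic flash: solve Rachford–Rice at each trial T, then check hF = ψ·hV(T) + (1−ψ)·hL(T).
  T = 310.1 K: K = (2.172, 0.339, 0.229), RR gives ψ = 0.070, H_out = 1.867 kJ/mol
  T = 335.9 K: K = (3.196, 0.518, 0.425), RR gives ψ = 0.499, H_out = 17.292 kJ/mol
  T = 323.0 K: K = (2.655, 0.423, 0.316), RR gives ψ = 0.289, H_out = 9.910 kJ/mol
  T = 316.6 K: K = (2.408, 0.380, 0.270), RR gives ψ = 0.187, H_out = 6.129 kJ/mol
  T = 313.4 K: K = (2.290, 0.359, 0.249), RR gives ψ = 0.131, H_out = 4.104 kJ/mol
  T = 315.0 K: K = (2.349, 0.369, 0.260), RR gives ψ = 0.159, H_out = 5.132 kJ/mol
Linear interpolation between T = 313.4 (H_out = 4.104) and T = 315.0 (H_out = 5.132) on hF = 4.902 gives T ≈ 314.6 K, at which ψ = 0.15.

T = 314.6 K, V/F = 0.15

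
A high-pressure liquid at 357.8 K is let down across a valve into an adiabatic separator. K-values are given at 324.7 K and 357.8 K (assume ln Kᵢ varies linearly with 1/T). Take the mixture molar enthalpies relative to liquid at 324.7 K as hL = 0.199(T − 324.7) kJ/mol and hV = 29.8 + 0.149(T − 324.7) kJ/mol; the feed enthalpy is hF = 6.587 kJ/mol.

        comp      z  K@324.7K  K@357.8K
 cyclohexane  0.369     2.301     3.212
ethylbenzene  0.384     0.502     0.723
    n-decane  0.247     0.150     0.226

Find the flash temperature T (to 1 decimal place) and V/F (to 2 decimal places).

Adiabatic flash: solve Rachford–Rice at each trial T, then check hF = ψ·hV(T) + (1−ψ)·hL(T).
  T = 324.7 K: K = (2.301, 0.502, 0.150), RR gives ψ = 0.093, H_out = 2.763 kJ/mol
  T = 357.8 K: K = (3.212, 0.723, 0.226), RR gives ψ = 0.443, H_out = 19.058 kJ/mol
  T = 341.2 K: K = (2.739, 0.607, 0.186), RR gives ψ = 0.282, H_out = 11.457 kJ/mol
  T = 332.9 K: K = (2.515, 0.553, 0.167), RR gives ψ = 0.193, H_out = 7.293 kJ/mol
  T = 328.8 K: K = (2.407, 0.527, 0.159), RR gives ψ = 0.144, H_out = 5.091 kJ/mol
  T = 330.9 K: K = (2.462, 0.540, 0.163), RR gives ψ = 0.170, H_out = 6.233 kJ/mol
Linear interpolation between T = 330.9 (H_out = 6.233) and T = 332.9 (H_out = 7.293) on hF = 6.587 gives T ≈ 331.6 K, at which ψ = 0.18.

T = 331.6 K, V/F = 0.18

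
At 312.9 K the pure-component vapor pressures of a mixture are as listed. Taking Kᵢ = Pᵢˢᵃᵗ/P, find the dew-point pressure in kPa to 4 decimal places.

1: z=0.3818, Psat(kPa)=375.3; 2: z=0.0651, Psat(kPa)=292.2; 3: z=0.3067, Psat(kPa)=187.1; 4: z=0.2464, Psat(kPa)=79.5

At the dew point ψ → 1, so Σzᵢ/Kᵢ = 1 with Kᵢ = Pᵢˢᵃᵗ/P ⇒ 1/P = Σzᵢ/Pᵢˢᵃᵗ.
1/P = 0.3818/375.3 + 0.0651/292.2 + 0.3067/187.1 + 0.2464/79.5 = 0.0059787 ⇒ P = 167.2601 kPa

Pdew = 167.2601 kPa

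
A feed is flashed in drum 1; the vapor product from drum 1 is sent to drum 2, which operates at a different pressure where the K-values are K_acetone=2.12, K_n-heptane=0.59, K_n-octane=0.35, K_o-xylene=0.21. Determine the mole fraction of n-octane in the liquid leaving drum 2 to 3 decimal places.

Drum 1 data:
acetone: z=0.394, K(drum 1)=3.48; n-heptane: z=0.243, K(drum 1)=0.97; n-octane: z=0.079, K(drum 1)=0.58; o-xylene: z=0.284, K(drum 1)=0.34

x_n-octane (drum 2) = 0.090

Drum 1:
Material balance + equilibrium reduce to Σ zᵢ(Kᵢ−1)/(1+ψ₁(Kᵢ−1)) = 0.
Check two-phase: ΣzᵢKᵢ = 1.749 > 1 and Σzᵢ/Kᵢ = 1.335 > 1, so g(0) = 0.749 > 0 and g(1) = -0.335 < 0.
Newton iteration, ψ₁⁰ = 0.32:
  ψ₁ = 0.320: g = 0.2615, g' = -0.971 → ψ₁ = 0.589
  ψ₁ = 0.589: g = 0.0387, g' = -0.756 → ψ₁ = 0.640
Converged at ψ₁ = 0.640.
Drum-1 compositions:
  acetone: x = 0.152, y = 0.530
  n-heptane: x = 0.248, y = 0.240
  n-octane: x = 0.108, y = 0.063
  o-xylene: x = 0.492, y = 0.167
Drum-2 feed = drum-1 vapor: z₂ = (0.5297, 0.2403, 0.0627, 0.1673).
Drum 2:
Let ψ₂ = V/F and solve Σ zᵢ(Kᵢ−1)/(1+ψ₂(Kᵢ−1)) = 0.
g(0) = ΣzᵢKᵢ − 1 = 0.322 and g(1) = 1 − Σzᵢ/Kᵢ = -0.633, so a root lies in (0, 1).
Iterate (Newton) starting at ψ₂ = 0.5:
  ψ₂ = 0.500: g = -0.0224, g' = -0.680 → ψ₂ = 0.467
Converged at ψ₂ = 0.467.
  acetone: x = 0.348, y = 0.738
  n-heptane: x = 0.297, y = 0.175
  n-octane: x = 0.090, y = 0.031
  o-xylene: x = 0.265, y = 0.056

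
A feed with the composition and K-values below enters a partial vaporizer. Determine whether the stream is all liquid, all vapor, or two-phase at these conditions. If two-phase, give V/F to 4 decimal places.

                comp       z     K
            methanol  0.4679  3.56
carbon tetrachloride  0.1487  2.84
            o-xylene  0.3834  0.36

ΣzᵢKᵢ = 2.2261; Σzᵢ/Kᵢ = 1.2488.
Both exceed 1, so a two-phase solution exists.
Rachford–Rice: g(ψ) = Σ zᵢ(Kᵢ−1)/(1+ψ(Kᵢ−1)) = 0.
Iterate (Newton) starting at ψ = 0.58:
  ψ = 0.5800: g = 0.22419, g' = -1.0116 → ψ = 0.8016
  ψ = 0.8016: g = -0.00088, g' = -1.0736 → ψ = 0.8008
Converged at ψ = 0.8008.

two-phase, V/F = 0.8008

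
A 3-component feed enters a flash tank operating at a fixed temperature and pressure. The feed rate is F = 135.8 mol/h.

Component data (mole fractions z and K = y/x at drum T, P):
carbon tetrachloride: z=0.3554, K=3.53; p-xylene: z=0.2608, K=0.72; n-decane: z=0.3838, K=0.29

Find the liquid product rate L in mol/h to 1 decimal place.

Material balance + equilibrium reduce to Σ zᵢ(Kᵢ−1)/(1+V/F(Kᵢ−1)) = 0.
g(0) = ΣzᵢKᵢ − 1 = 0.5536 and g(1) = 1 − Σzᵢ/Kᵢ = -0.7864, so a root lies in (0, 1).
Newton–Raphson from V/F = 0.66:
  V/F = 0.6600: g = -0.26558, g' = -1.0351 → V/F = 0.4034
  V/F = 0.4034: g = -0.01921, g' = -0.9631 → V/F = 0.3835
  V/F = 0.3835: g = 0.00013, g' = -0.9770 → V/F = 0.3836
Converged at V/F = 0.3836.
Then V = V/F·F = 0.3836·135.8 = 52.1 mol/h and L = F − V = 83.7 mol/h.

L = 83.7 mol/h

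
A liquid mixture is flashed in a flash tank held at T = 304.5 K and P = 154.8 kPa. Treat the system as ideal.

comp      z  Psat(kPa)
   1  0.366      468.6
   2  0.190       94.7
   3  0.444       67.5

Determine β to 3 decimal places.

β = 0.399

Raoult's law: Kᵢ = Pᵢˢᵃᵗ/P = Pᵢˢᵃᵗ/154.8.
  K_1 = 468.6/154.8 = 3.02713, K_2 = 94.7/154.8 = 0.61176, K_3 = 67.5/154.8 = 0.43605
Material balance + equilibrium reduce to Σ zᵢ(Kᵢ−1)/(1+β(Kᵢ−1)) = 0.
Feasibility: ΣzᵢKᵢ = 1.418, Σzᵢ/Kᵢ = 1.450 — both > 1, two phases present.
Newton iteration, β⁰ = 0.5:
  β = 0.500: g = -0.0718, g' = -0.689 → β = 0.396
  β = 0.396: g = 0.0022, g' = -0.737 → β = 0.399
Converged at β = 0.399.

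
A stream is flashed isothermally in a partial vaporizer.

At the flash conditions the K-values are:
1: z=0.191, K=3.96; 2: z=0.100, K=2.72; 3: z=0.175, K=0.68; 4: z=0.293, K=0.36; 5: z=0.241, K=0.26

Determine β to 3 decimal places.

β = 0.199

Rachford–Rice: g(β) = Σ zᵢ(Kᵢ−1)/(1+β(Kᵢ−1)) = 0.
Feasibility: ΣzᵢKᵢ = 1.316, Σzᵢ/Kᵢ = 2.083 — both > 1, two phases present.
Iterate (Newton) starting at β = 0.69:
  β = 0.690: g = -0.5076, g' = -1.208 → β = 0.270
  β = 0.270: g = -0.0790, g' = -1.058 → β = 0.195
  β = 0.195: g = 0.0046, g' = -1.196 → β = 0.199
Converged at β = 0.199.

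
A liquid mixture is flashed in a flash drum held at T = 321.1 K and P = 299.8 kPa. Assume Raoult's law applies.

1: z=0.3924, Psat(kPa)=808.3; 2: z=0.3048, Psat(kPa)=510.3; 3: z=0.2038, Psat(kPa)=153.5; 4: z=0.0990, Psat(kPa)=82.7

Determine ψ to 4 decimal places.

Raoult's law: Kᵢ = Pᵢˢᵃᵗ/P = Pᵢˢᵃᵗ/299.8.
  K_1 = 808.3/299.8 = 2.696131, K_2 = 510.3/299.8 = 1.702135, K_3 = 153.5/299.8 = 0.512008, K_4 = 82.7/299.8 = 0.275851
Material balance + equilibrium reduce to Σ zᵢ(Kᵢ−1)/(1+ψ(Kᵢ−1)) = 0.
Feasibility: ΣzᵢKᵢ = 1.7084, Σzᵢ/Kᵢ = 1.0815 — both > 1, two phases present.
Newton–Raphson from ψ = 0.5:
  ψ = 0.5000: g = 0.27461, g' = -0.6253 → ψ = 0.9391
  ψ = 0.9391: g = -0.02202, g' = -0.8951 → ψ = 0.9145
  ψ = 0.9145: g = -0.00066, g' = -0.8426 → ψ = 0.9137
Converged at ψ = 0.9137.

ψ = 0.9137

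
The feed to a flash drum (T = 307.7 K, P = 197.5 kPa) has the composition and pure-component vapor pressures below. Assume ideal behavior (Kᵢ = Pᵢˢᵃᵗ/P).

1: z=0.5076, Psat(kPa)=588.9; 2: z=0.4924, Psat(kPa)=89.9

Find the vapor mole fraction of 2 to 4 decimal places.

y_2 = 0.3570

Raoult's law: Kᵢ = Pᵢˢᵃᵗ/P = Pᵢˢᵃᵗ/197.5.
  K_1 = 588.9/197.5 = 2.981772, K_2 = 89.9/197.5 = 0.455190
Binary case is linear: z₁(K₁−1)(1+β(K₂−1)) + z₂(K₂−1)(1+β(K₁−1)) = 0
⇒ β = [z₁(K₁−1)+z₂(K₂−1)] / [−(K₁−1)(K₂−1)] = 0.73768/1.07969 = 0.6832
Compositions from xᵢ = zᵢ/(1+β(Kᵢ−1)), yᵢ = Kᵢxᵢ:
  1: x = 0.2156, y = 0.6430
  2: x = 0.7844, y = 0.3570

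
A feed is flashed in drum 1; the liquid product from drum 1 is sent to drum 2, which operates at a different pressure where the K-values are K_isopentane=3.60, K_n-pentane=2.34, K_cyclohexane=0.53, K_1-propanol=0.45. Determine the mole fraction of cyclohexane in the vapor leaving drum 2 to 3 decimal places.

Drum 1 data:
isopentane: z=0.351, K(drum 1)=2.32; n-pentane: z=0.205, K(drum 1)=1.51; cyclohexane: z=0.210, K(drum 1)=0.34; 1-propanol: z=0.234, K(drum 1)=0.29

Drum 1:
Iterate (Newton) starting at ψ₁ = 0.49:
  ψ₁ = 0.490: g = -0.0946, g' = -0.737 → ψ₁ = 0.362
  ψ₁ = 0.362: g = -0.0037, g' = -0.690 → ψ₁ = 0.356
Converged at ψ₁ = 0.356.
Drum-1 compositions:
  isopentane: x = 0.239, y = 0.554
  n-pentane: x = 0.173, y = 0.262
  cyclohexane: x = 0.275, y = 0.093
  1-propanol: x = 0.313, y = 0.091
Drum-2 feed = drum-1 liquid: z₂ = (0.2387, 0.1735, 0.2746, 0.3132).
Drum 2:
Rachford–Rice: g(ψ₂) = Σ zᵢ(Kᵢ−1)/(1+ψ₂(Kᵢ−1)) = 0.
Feasibility: ΣzᵢKᵢ = 1.552, Σzᵢ/Kᵢ = 1.355 — both > 1, two phases present.
Newton iteration, ψ₂⁰ = 0.5:
  ψ₂ = 0.500: g = 0.0028, g' = -0.701 → ψ₂ = 0.504
Converged at ψ₂ = 0.504.
  isopentane: x = 0.103, y = 0.372
  n-pentane: x = 0.104, y = 0.242
  cyclohexane: x = 0.360, y = 0.191
  1-propanol: x = 0.433, y = 0.195

y_cyclohexane (drum 2) = 0.191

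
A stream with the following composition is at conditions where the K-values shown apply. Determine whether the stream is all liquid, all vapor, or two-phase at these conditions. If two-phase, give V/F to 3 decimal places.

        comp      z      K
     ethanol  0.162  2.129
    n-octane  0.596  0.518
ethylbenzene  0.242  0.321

ΣzᵢKᵢ = 0.731; Σzᵢ/Kᵢ = 1.981.
Since ΣzᵢKᵢ < 1 the mixture is below its bubble point — single liquid phase.

all liquid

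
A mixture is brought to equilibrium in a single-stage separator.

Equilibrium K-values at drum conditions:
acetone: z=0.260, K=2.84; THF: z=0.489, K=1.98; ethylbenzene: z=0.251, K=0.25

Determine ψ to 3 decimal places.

Rachford–Rice: g(ψ) = Σ zᵢ(Kᵢ−1)/(1+ψ(Kᵢ−1)) = 0.
Feasibility: ΣzᵢKᵢ = 1.769, Σzᵢ/Kᵢ = 1.343 — both > 1, two phases present.
Newton–Raphson from ψ = 0.5:
  ψ = 0.500: g = 0.2696, g' = -0.812 → ψ = 0.832
  ψ = 0.832: g = -0.0478, g' = -1.279 → ψ = 0.795
  ψ = 0.795: g = -0.0023, g' = -1.159 → ψ = 0.793
Converged at ψ = 0.793.

ψ = 0.793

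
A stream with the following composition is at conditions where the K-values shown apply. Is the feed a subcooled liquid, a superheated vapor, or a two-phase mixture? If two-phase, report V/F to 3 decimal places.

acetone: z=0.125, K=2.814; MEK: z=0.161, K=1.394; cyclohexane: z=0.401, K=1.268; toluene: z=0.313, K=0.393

ΣzᵢKᵢ = 1.208; Σzᵢ/Kᵢ = 1.273.
Both exceed 1, so a two-phase solution exists.
Newton–Raphson from ψ = 0.5:
  ψ = 0.500: g = -0.0061, g' = -0.391 → ψ = 0.484
Converged at ψ = 0.484.

two-phase, V/F = 0.484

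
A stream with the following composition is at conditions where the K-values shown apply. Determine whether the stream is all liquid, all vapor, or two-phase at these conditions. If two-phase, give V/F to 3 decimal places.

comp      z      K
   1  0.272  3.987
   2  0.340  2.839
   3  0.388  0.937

ΣzᵢKᵢ = 2.413; Σzᵢ/Kᵢ = 0.602.
Since Σzᵢ/Kᵢ < 1 the mixture is above its dew point — single vapor phase.

all vapor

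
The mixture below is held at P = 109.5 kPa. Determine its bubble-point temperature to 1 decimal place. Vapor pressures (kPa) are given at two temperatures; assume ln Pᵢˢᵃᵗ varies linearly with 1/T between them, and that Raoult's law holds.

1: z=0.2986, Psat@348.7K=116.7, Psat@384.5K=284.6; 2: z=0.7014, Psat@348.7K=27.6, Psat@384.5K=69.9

T = 375.9 K

Bubble-point temperature: ΣzᵢPᵢˢᵃᵗ(T) = P. Interpolate ln Pᵢˢᵃᵗ = aᵢ + bᵢ/T.
  T = 348.7 K: ΣzᵢPᵢˢᵃᵗ = 54.21 kPa
  T = 384.5 K: ΣzᵢPᵢˢᵃᵗ = 134.01 kPa
  T = 366.6 K: ΣzᵢPᵢˢᵃᵗ = 87.13 kPa
  T = 375.6 K: ΣzᵢPᵢˢᵃᵗ = 108.74 kPa
  T = 380.1 K: ΣzᵢPᵢˢᵃᵗ = 121.01 kPa
  T = 377.9 K: ΣzᵢPᵢˢᵃᵗ = 114.88 kPa
Interpolating between 375.6 K and 377.9 K gives T ≈ 375.9 K.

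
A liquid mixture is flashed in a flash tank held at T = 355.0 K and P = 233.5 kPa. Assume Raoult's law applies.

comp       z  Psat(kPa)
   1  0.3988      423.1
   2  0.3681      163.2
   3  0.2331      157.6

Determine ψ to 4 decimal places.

Raoult's law: Kᵢ = Pᵢˢᵃᵗ/P = Pᵢˢᵃᵗ/233.5.
  K_1 = 423.1/233.5 = 1.811991, K_2 = 163.2/233.5 = 0.698929, K_3 = 157.6/233.5 = 0.674946
Rachford–Rice: g(ψ) = Σ zᵢ(Kᵢ−1)/(1+ψ(Kᵢ−1)) = 0.
Check two-phase: ΣzᵢKᵢ = 1.1372 > 1 and Σzᵢ/Kᵢ = 1.0921 > 1, so g(0) = 0.1372 > 0 and g(1) = -0.0921 < 0.
Newton–Raphson from ψ = 0.5:
  ψ = 0.5000: g = 0.00938, g' = -0.2144 → ψ = 0.5437
  ψ = 0.5437: g = 0.00008, g' = -0.2106 → ψ = 0.5441
Converged at ψ = 0.5441.

ψ = 0.5441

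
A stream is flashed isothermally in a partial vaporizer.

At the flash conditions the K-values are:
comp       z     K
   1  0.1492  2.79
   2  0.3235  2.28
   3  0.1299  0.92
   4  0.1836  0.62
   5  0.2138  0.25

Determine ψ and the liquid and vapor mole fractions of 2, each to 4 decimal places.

Rachford–Rice: g(ψ) = Σ zᵢ(Kᵢ−1)/(1+ψ(Kᵢ−1)) = 0.
g(0) = ΣzᵢKᵢ − 1 = 0.4406 and g(1) = 1 − Σzᵢ/Kᵢ = -0.4879, so a root lies in (0, 1).
Newton iteration, ψ⁰ = 0.39:
  ψ = 0.3900: g = 0.11420, g' = -0.6793 → ψ = 0.5581
  ψ = 0.5581: g = -0.00009, g' = -0.6993 → ψ = 0.5580
Converged at ψ = 0.5580.
Compositions from xᵢ = zᵢ/(1+ψ(Kᵢ−1)), yᵢ = Kᵢxᵢ:
  1: x = 0.0746, y = 0.2083
  2: x = 0.1887, y = 0.4303
  3: x = 0.1360, y = 0.1251
  4: x = 0.2330, y = 0.1445
  5: x = 0.3677, y = 0.0919

ψ = 0.5580, x_2 = 0.1887, y_2 = 0.4303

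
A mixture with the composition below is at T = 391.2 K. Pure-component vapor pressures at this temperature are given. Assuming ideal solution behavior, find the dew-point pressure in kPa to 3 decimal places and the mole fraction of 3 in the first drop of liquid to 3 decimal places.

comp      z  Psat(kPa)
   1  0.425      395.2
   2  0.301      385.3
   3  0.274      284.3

Pdew = 354.562 kPa, x_3 = 0.342

At the dew point ψ → 1, so Σzᵢ/Kᵢ = 1 with Kᵢ = Pᵢˢᵃᵗ/P ⇒ 1/P = Σzᵢ/Pᵢˢᵃᵗ.
1/P = 0.425/395.2 + 0.301/385.3 + 0.274/284.3 = 0.002820 ⇒ P = 354.562 kPa
xᵢ = zᵢP/Pᵢˢᵃᵗ ⇒ x_3 = 0.274·354.562/284.3 = 0.342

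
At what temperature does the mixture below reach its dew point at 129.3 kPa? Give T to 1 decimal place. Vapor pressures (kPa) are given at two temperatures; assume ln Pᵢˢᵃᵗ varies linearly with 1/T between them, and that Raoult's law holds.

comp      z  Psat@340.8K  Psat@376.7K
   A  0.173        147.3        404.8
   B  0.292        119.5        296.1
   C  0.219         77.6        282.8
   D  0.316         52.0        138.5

T = 356.6 K

Dew-point temperature: Σzᵢ·P/Pᵢˢᵃᵗ(T) = 1. Interpolate ln Pᵢˢᵃᵗ = aᵢ + bᵢ/T.
  T = 340.8 K: ΣzᵢP/Pᵢˢᵃᵗ = 1.6185
  T = 376.7 K: ΣzᵢP/Pᵢˢᵃᵗ = 0.5779
  T = 358.8 K: ΣzᵢP/Pᵢˢᵃᵗ = 0.9391
  T = 349.8 K: ΣzᵢP/Pᵢˢᵃᵗ = 1.2234
  T = 354.3 K: ΣzᵢP/Pᵢˢᵃᵗ = 1.0699
  T = 356.6 K: ΣzᵢP/Pᵢˢᵃᵗ = 1.0004
Interpolating between 356.6 K and 358.8 K gives T ≈ 356.6 K.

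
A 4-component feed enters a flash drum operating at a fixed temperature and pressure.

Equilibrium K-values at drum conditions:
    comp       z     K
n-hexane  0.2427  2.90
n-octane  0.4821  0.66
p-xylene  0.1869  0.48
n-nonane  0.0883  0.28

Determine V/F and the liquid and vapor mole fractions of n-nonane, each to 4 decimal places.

V/F = 0.1635, x_n-nonane = 0.1001, y_n-nonane = 0.0280

Rachford–Rice: g(V/F) = Σ zᵢ(Kᵢ−1)/(1+V/F(Kᵢ−1)) = 0.
Check two-phase: ΣzᵢKᵢ = 1.1365 > 1 and Σzᵢ/Kᵢ = 1.5189 > 1, so g(0) = 0.1365 > 0 and g(1) = -0.5189 < 0.
Iterate (Newton) starting at V/F = 0.31:
  V/F = 0.3100: g = -0.09073, g' = -0.5643 → V/F = 0.1492
  V/F = 0.1492: g = 0.01001, g' = -0.7105 → V/F = 0.1633
  V/F = 0.1633: g = 0.00013, g' = -0.6920 → V/F = 0.1635
Converged at V/F = 0.1635.
Compositions from xᵢ = zᵢ/(1+V/F(Kᵢ−1)), yᵢ = Kᵢxᵢ:
  n-hexane: x = 0.1852, y = 0.5370
  n-octane: x = 0.5105, y = 0.3369
  p-xylene: x = 0.2043, y = 0.0980
  n-nonane: x = 0.1001, y = 0.0280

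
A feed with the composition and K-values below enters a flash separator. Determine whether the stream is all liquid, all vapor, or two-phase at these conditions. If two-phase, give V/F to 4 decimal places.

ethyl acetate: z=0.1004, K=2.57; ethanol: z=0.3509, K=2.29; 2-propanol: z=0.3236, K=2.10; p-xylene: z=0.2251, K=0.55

all vapor

ΣzᵢKᵢ = 1.8650; Σzᵢ/Kᵢ = 0.7557.
Since Σzᵢ/Kᵢ < 1 the mixture is above its dew point — single vapor phase.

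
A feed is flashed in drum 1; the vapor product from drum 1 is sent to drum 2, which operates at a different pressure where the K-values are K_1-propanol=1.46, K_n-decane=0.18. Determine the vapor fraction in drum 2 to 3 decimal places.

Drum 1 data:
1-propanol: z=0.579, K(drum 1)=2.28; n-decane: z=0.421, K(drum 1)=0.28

Drum 1:
Material balance + equilibrium reduce to Σ zᵢ(Kᵢ−1)/(1+ψ₁(Kᵢ−1)) = 0.
Check two-phase: ΣzᵢKᵢ = 1.438 > 1 and Σzᵢ/Kᵢ = 1.758 > 1, so g(0) = 0.438 > 0 and g(1) = -0.758 < 0.
Iterate (Newton) starting at ψ₁ = 0.5:
  ψ₁ = 0.500: g = -0.0217, g' = -0.886 → ψ₁ = 0.475
Converged at ψ₁ = 0.475.
Drum-1 compositions:
  1-propanol: x = 0.360, y = 0.821
  n-decane: x = 0.640, y = 0.179
Drum-2 feed = drum-1 vapor: z₂ = (0.8208, 0.1792).
Drum 2:
Newton iteration, ψ₂⁰ = 0.5:
  ψ₂ = 0.500: g = 0.0579, g' = -0.461 → ψ₂ = 0.626
  ψ₂ = 0.626: g = -0.0086, g' = -0.613 → ψ₂ = 0.612
  ψ₂ = 0.612: g = -0.0002, g' = -0.591 → ψ₂ = 0.611
Converged at ψ₂ = 0.611.
  1-propanol: x = 0.641, y = 0.935
  n-decane: x = 0.359, y = 0.065

V/F (drum 2) = 0.611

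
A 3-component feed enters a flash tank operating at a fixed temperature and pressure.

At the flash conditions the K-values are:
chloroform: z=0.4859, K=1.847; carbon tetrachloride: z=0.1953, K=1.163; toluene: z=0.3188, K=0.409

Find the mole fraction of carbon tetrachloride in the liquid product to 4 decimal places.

x_carbon tetrachloride = 0.1773

Material balance + equilibrium reduce to Σ zᵢ(Kᵢ−1)/(1+V/F(Kᵢ−1)) = 0.
Feasibility: ΣzᵢKᵢ = 1.2550, Σzᵢ/Kᵢ = 1.2105 — both > 1, two phases present.
Newton–Raphson from V/F = 0.5:
  V/F = 0.5000: g = 0.05111, g' = -0.4008 → V/F = 0.6275
  V/F = 0.6275: g = -0.00187, g' = -0.4342 → V/F = 0.6232
Converged at V/F = 0.6232.
Compositions from xᵢ = zᵢ/(1+V/F(Kᵢ−1)), yᵢ = Kᵢxᵢ:
  chloroform: x = 0.3180, y = 0.5874
  carbon tetrachloride: x = 0.1773, y = 0.2062
  toluene: x = 0.5047, y = 0.2064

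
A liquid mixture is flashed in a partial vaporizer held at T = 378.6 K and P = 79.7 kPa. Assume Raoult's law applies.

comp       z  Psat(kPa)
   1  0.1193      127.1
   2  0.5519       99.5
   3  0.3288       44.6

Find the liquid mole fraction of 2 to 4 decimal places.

x_2 = 0.4974

Raoult's law: Kᵢ = Pᵢˢᵃᵗ/P = Pᵢˢᵃᵗ/79.7.
  K_1 = 127.1/79.7 = 1.594730, K_2 = 99.5/79.7 = 1.248432, K_3 = 44.6/79.7 = 0.559598
Material balance + equilibrium reduce to Σ zᵢ(Kᵢ−1)/(1+β(Kᵢ−1)) = 0.
Check two-phase: ΣzᵢKᵢ = 1.0633 > 1 and Σzᵢ/Kᵢ = 1.1044 > 1, so g(0) = 0.0633 > 0 and g(1) = -0.1044 < 0.
Iterate (Newton) starting at β = 0.5:
  β = 0.5000: g = -0.00905, g' = -0.1569 → β = 0.4423
  β = 0.4423: g = -0.00013, g' = -0.1525 → β = 0.4415
Converged at β = 0.4415.
Compositions from xᵢ = zᵢ/(1+β(Kᵢ−1)), yᵢ = Kᵢxᵢ:
  1: x = 0.0945, y = 0.1507
  2: x = 0.4974, y = 0.6209
  3: x = 0.4082, y = 0.2284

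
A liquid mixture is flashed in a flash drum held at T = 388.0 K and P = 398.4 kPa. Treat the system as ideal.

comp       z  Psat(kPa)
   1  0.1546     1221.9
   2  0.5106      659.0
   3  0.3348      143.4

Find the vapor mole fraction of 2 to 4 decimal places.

Raoult's law: Kᵢ = Pᵢˢᵃᵗ/P = Pᵢˢᵃᵗ/398.4.
  K_1 = 1221.9/398.4 = 3.067018, K_2 = 659.0/398.4 = 1.654116, K_3 = 143.4/398.4 = 0.359940
Rachford–Rice: g(ψ) = Σ zᵢ(Kᵢ−1)/(1+ψ(Kᵢ−1)) = 0.
Check two-phase: ΣzᵢKᵢ = 1.4393 > 1 and Σzᵢ/Kᵢ = 1.2892 > 1, so g(0) = 0.4393 > 0 and g(1) = -0.2892 < 0.
Newton–Raphson from ψ = 0.5:
  ψ = 0.5000: g = 0.09368, g' = -0.5804 → ψ = 0.6614
  ψ = 0.6614: g = -0.00347, g' = -0.6368 → ψ = 0.6559
Converged at ψ = 0.6559.
Compositions from xᵢ = zᵢ/(1+ψ(Kᵢ−1)), yᵢ = Kᵢxᵢ:
  1: x = 0.0656, y = 0.2013
  2: x = 0.3573, y = 0.5910
  3: x = 0.5771, y = 0.2077

y_2 = 0.5910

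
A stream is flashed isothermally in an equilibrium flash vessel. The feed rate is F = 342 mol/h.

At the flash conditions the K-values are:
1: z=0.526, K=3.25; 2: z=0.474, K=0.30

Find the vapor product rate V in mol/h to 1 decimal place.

V = 184.9 mol/h

Rachford–Rice: g(ψ) = Σ zᵢ(Kᵢ−1)/(1+ψ(Kᵢ−1)) = 0.
g(0) = ΣzᵢKᵢ − 1 = 0.852 and g(1) = 1 − Σzᵢ/Kᵢ = -0.742, so a root lies in (0, 1).
Binary case is linear: z₁(K₁−1)(1+ψ(K₂−1)) + z₂(K₂−1)(1+ψ(K₁−1)) = 0
⇒ ψ = [z₁(K₁−1)+z₂(K₂−1)] / [−(K₁−1)(K₂−1)] = 0.8517/1.5750 = 0.541
Then V = ψ·F = 0.5408·342 = 184.9 mol/h and L = F − V = 157.1 mol/h.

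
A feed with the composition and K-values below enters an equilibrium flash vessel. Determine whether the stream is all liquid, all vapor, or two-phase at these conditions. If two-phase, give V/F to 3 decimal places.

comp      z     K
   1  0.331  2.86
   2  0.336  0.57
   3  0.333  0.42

two-phase, V/F = 0.294

ΣzᵢKᵢ = 1.278; Σzᵢ/Kᵢ = 1.498.
Both exceed 1, so a two-phase solution exists.
Rachford–Rice: g(ψ) = Σ zᵢ(Kᵢ−1)/(1+ψ(Kᵢ−1)) = 0.
Newton iteration, ψ⁰ = 0.5:
  ψ = 0.500: g = -0.1371, g' = -0.630 → ψ = 0.283
  ψ = 0.283: g = 0.0081, g' = -0.733 → ψ = 0.294
Converged at ψ = 0.294.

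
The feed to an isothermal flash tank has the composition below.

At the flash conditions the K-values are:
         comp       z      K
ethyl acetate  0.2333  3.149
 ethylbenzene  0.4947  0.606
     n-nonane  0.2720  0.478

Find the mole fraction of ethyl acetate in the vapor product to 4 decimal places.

Rachford–Rice: g(β) = Σ zᵢ(Kᵢ−1)/(1+β(Kᵢ−1)) = 0.
Feasibility: ΣzᵢKᵢ = 1.1645, Σzᵢ/Kᵢ = 1.4595 — both > 1, two phases present.
Newton–Raphson from β = 0.5:
  β = 0.5000: g = -0.19318, g' = -0.5052 → β = 0.1176
  β = 0.1176: g = 0.04457, g' = -0.8551 → β = 0.1697
  β = 0.1697: g = 0.00271, g' = -0.7559 → β = 0.1733
Converged at β = 0.1733.
Compositions from xᵢ = zᵢ/(1+β(Kᵢ−1)), yᵢ = Kᵢxᵢ:
  ethyl acetate: x = 0.1700, y = 0.5353
  ethylbenzene: x = 0.5310, y = 0.3218
  n-nonane: x = 0.2991, y = 0.1429

y_ethyl acetate = 0.5353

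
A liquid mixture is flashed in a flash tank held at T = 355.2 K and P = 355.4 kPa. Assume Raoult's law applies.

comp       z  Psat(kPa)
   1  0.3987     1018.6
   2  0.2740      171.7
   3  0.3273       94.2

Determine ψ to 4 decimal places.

Raoult's law: Kᵢ = Pᵢˢᵃᵗ/P = Pᵢˢᵃᵗ/355.4.
  K_1 = 1018.6/355.4 = 2.866066, K_2 = 171.7/355.4 = 0.483118, K_3 = 94.2/355.4 = 0.265053
Material balance + equilibrium reduce to Σ zᵢ(Kᵢ−1)/(1+ψ(Kᵢ−1)) = 0.
Feasibility: ΣzᵢKᵢ = 1.3618, Σzᵢ/Kᵢ = 1.9411 — both > 1, two phases present.
Newton iteration, ψ⁰ = 0.5:
  ψ = 0.5000: g = -0.18639, g' = -0.9465 → ψ = 0.3031
  ψ = 0.3031: g = -0.00219, g' = -0.9620 → ψ = 0.3008
Converged at ψ = 0.3008.

ψ = 0.3008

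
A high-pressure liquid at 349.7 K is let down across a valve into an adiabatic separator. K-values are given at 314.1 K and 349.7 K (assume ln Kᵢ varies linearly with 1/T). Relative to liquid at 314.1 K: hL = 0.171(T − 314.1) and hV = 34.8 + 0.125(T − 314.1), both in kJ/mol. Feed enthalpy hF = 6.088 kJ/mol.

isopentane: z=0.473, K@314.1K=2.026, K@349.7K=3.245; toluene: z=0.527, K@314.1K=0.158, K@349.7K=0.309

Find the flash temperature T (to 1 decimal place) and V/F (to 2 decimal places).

Adiabatic flash: solve Rachford–Rice at each trial T, then check hF = ψ·hV(T) + (1−ψ)·hL(T).
  T = 314.1 K: K = (2.026, 0.158), RR gives ψ = 0.048, H_out = 1.674 kJ/mol
  T = 349.7 K: K = (3.245, 0.309), RR gives ψ = 0.450, H_out = 21.003 kJ/mol
  T = 331.9 K: K = (2.597, 0.225), RR gives ψ = 0.280, H_out = 12.566 kJ/mol
  T = 323.0 K: K = (2.301, 0.189), RR gives ψ = 0.179, H_out = 7.665 kJ/mol
  T = 318.6 K: K = (2.163, 0.173), RR gives ψ = 0.119, H_out = 4.887 kJ/mol
  T = 320.8 K: K = (2.232, 0.181), RR gives ψ = 0.150, H_out = 6.314 kJ/mol
  T = 319.7 K: K = (2.197, 0.177), RR gives ψ = 0.135, H_out = 5.611 kJ/mol
Linear interpolation between T = 319.7 (H_out = 5.611) and T = 320.8 (H_out = 6.314) on hF = 6.088 gives T ≈ 320.4 K, at which ψ = 0.14.

T = 320.4 K, V/F = 0.14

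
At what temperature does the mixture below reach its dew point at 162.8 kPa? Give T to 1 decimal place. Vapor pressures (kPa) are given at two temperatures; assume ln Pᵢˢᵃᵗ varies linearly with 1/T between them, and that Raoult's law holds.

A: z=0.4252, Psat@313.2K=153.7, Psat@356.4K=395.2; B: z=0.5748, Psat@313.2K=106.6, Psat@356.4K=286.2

T = 324.7 K

Dew-point temperature: Σzᵢ·P/Pᵢˢᵃᵗ(T) = 1. Interpolate ln Pᵢˢᵃᵗ = aᵢ + bᵢ/T.
  T = 313.2 K: ΣzᵢP/Pᵢˢᵃᵗ = 1.3282
  T = 356.4 K: ΣzᵢP/Pᵢˢᵃᵗ = 0.5021
  T = 334.8 K: ΣzᵢP/Pᵢˢᵃᵗ = 0.7914
  T = 324.0 K: ΣzᵢP/Pᵢˢᵃᵗ = 1.0164
  T = 329.4 K: ΣzᵢP/Pᵢˢᵃᵗ = 0.8950
  T = 326.7 K: ΣzᵢP/Pᵢˢᵃᵗ = 0.9533
Interpolating between 324.0 K and 326.7 K gives T ≈ 324.7 K.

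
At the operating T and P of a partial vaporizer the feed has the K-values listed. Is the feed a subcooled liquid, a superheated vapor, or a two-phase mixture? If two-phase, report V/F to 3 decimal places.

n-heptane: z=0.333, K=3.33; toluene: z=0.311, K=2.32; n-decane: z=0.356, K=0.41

ΣzᵢKᵢ = 1.976; Σzᵢ/Kᵢ = 1.102.
Both exceed 1, so a two-phase solution exists.
Material balance + equilibrium reduce to Σ zᵢ(Kᵢ−1)/(1+ψ(Kᵢ−1)) = 0.
Iterate (Newton) starting at ψ = 0.5:
  ψ = 0.500: g = 0.3078, g' = -0.832 → ψ = 0.870
  ψ = 0.870: g = 0.0158, g' = -0.838 → ψ = 0.889
Converged at ψ = 0.889.

two-phase, V/F = 0.889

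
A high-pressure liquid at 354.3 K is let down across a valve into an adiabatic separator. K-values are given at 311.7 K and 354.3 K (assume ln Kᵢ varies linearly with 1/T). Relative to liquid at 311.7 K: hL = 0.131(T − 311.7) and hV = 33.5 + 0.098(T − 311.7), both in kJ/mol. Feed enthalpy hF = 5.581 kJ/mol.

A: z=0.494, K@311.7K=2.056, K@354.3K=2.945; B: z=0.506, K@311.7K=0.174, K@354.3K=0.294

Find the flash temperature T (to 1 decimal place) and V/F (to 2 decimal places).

Adiabatic flash: solve Rachford–Rice at each trial T, then check hF = ψ·hV(T) + (1−ψ)·hL(T).
  T = 311.7 K: K = (2.056, 0.174), RR gives ψ = 0.119, H_out = 3.983 kJ/mol
  T = 354.3 K: K = (2.945, 0.294), RR gives ψ = 0.440, H_out = 19.688 kJ/mol
  T = 333.0 K: K = (2.489, 0.230), RR gives ψ = 0.302, H_out = 12.687 kJ/mol
  T = 322.4 K: K = (2.270, 0.201), RR gives ψ = 0.220, H_out = 8.696 kJ/mol
  T = 317.0 K: K = (2.161, 0.187), RR gives ψ = 0.172, H_out = 6.428 kJ/mol
  T = 314.4 K: K = (2.109, 0.181), RR gives ψ = 0.147, H_out = 5.259 kJ/mol
  T = 315.7 K: K = (2.135, 0.184), RR gives ψ = 0.160, H_out = 5.851 kJ/mol
Linear interpolation between T = 314.4 (H_out = 5.259) and T = 315.7 (H_out = 5.851) on hF = 5.581 gives T ≈ 315.1 K, at which ψ = 0.15.

T = 315.1 K, V/F = 0.15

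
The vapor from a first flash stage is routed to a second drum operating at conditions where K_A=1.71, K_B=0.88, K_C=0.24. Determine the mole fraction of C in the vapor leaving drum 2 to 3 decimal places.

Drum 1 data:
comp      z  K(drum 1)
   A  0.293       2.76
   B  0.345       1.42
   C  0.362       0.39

Drum 1:
Material balance + equilibrium reduce to Σ zᵢ(Kᵢ−1)/(1+ψ₁(Kᵢ−1)) = 0.
g(0) = ΣzᵢKᵢ − 1 = 0.440 and g(1) = 1 − Σzᵢ/Kᵢ = -0.277, so a root lies in (0, 1).
Newton iteration, ψ₁⁰ = 0.5:
  ψ₁ = 0.500: g = 0.0763, g' = -0.577 → ψ₁ = 0.632
  ψ₁ = 0.632: g = -0.0009, g' = -0.598 → ψ₁ = 0.631
Converged at ψ₁ = 0.631.
Drum-1 compositions:
  A: x = 0.139, y = 0.383
  B: x = 0.273, y = 0.387
  C: x = 0.588, y = 0.229
Drum-2 feed = drum-1 vapor: z₂ = (0.3832, 0.3873, 0.2295).
Drum 2:
Rachford–Rice: g(ψ₂) = Σ zᵢ(Kᵢ−1)/(1+ψ₂(Kᵢ−1)) = 0.
Feasibility: ΣzᵢKᵢ = 1.051, Σzᵢ/Kᵢ = 1.620 — both > 1, two phases present.
Iterate (Newton) starting at ψ₂ = 0.34:
  ψ₂ = 0.340: g = -0.0644, g' = -0.372 → ψ₂ = 0.167
  ψ₂ = 0.167: g = -0.0039, g' = -0.334 → ψ₂ = 0.155
Converged at ψ₂ = 0.155.
  A: x = 0.345, y = 0.590
  B: x = 0.395, y = 0.347
  C: x = 0.260, y = 0.062

y_C (drum 2) = 0.062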